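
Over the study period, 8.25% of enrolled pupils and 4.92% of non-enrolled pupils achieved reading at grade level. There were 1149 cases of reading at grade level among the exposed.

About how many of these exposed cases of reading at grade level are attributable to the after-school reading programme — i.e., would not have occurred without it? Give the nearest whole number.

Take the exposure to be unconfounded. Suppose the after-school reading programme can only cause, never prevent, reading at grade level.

p₁ = 0.0825, p₀ = 0.0492.
PN = (p₁ − p₀)/p₁ = (0.0825 − 0.0492) / 0.0825 ≈ 0.40364.
Attributable cases ≈ PN × (exposed cases) = 0.40364 × 1149 ≈ 463.78.

about 464 cases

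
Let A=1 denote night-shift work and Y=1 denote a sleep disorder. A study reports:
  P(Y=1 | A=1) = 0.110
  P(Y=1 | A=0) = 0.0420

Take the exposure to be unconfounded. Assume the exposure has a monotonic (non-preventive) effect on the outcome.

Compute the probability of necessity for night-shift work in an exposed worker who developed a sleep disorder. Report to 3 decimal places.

PN ≈ 0.618

Let p₁ = 0.11, p₀ = 0.042.
Under exogeneity and monotonicity, PN = (p₁ − p₀) / p₁.
PN = (0.11 − 0.042) / 0.11 = 0.068 / 0.11 ≈ 0.6182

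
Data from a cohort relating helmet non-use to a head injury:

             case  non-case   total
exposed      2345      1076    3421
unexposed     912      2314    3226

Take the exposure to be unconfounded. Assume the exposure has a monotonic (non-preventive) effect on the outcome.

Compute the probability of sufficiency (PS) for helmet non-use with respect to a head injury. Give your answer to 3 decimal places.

PS ≈ 0.562

p₁ = P(outcome | exposed) = 2345/3421 = 0.68547
p₀ = P(outcome | unexposed) = 912/3226 = 0.2827
Under exogeneity and monotonicity, PS = (p₁ − p₀)/(1 − p₀).
PS = (0.68547 − 0.2827) / 0.7173 ≈ 0.5615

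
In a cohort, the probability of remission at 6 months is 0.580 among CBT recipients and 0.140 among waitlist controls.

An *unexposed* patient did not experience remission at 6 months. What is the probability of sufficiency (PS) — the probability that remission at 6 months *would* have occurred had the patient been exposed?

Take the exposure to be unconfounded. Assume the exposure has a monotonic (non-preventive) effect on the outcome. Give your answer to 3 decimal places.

PS ≈ 0.512

Let p₁ = 0.58, p₀ = 0.14.
Under exogeneity and monotonicity, PS = (p₁ − p₀) / (1 − p₀).
PS = (0.58 − 0.14) / (1 − 0.14) = 0.44 / 0.86 ≈ 0.5116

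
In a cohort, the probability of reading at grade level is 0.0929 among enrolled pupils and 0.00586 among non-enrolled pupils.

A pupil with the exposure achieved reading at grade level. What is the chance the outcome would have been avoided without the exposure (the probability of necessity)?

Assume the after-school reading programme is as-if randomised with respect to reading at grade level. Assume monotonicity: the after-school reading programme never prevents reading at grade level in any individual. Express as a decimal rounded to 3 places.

Let p₁ = 0.0929, p₀ = 0.00586.
Under exogeneity and monotonicity, PN = (p₁ − p₀) / p₁.
PN = (0.0929 − 0.00586) / 0.0929 = 0.08704 / 0.0929 ≈ 0.9369

PN ≈ 0.937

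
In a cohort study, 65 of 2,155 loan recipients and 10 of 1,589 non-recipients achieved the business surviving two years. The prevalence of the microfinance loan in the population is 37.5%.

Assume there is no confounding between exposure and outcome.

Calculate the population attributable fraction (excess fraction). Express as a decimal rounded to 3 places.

p₁ = P(outcome | exposed) = 65/2155 = 0.030162
p₀ = P(outcome | unexposed) = 10/1589 = 0.0062933
Overall risk P(Y=1) = π·p₁ + (1−π)·p₀ = 0.375×0.030162 + 0.625×0.0062933 = 0.015244.
Under exogeneity, PAF = [P(Y=1) − p₀] / P(Y=1).
PAF = (0.015244 − 0.0062933) / 0.015244 ≈ 0.5872

PAF ≈ 0.587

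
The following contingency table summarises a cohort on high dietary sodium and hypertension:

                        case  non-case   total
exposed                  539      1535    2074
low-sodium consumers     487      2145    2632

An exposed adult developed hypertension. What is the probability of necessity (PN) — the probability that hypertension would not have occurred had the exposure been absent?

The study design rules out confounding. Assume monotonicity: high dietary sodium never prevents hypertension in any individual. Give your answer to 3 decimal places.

PN ≈ 0.288

p₁ = P(outcome | exposed) = 539/2074 = 0.25988
p₀ = P(outcome | unexposed) = 487/2632 = 0.18503
Under exogeneity and monotonicity, PN = (p₁ − p₀) / p₁.
PN = (0.25988 − 0.18503) / 0.25988 = 0.074854 / 0.25988 ≈ 0.2880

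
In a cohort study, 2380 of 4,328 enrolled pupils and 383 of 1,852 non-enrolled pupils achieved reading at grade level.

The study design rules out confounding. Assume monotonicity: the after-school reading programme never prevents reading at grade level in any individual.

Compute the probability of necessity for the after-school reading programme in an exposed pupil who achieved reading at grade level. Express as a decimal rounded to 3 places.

PN ≈ 0.624

p₁ = P(outcome | exposed) = 2380/4328 = 0.54991
p₀ = P(outcome | unexposed) = 383/1852 = 0.2068
Under exogeneity and monotonicity, PN = (p₁ − p₀) / p₁.
PN = (0.54991 − 0.2068) / 0.54991 = 0.3431 / 0.54991 ≈ 0.6239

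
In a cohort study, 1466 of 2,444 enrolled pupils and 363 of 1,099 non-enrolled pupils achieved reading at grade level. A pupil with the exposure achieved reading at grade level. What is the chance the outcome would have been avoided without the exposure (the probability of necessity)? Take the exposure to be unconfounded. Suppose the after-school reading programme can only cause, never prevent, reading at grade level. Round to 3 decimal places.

PN ≈ 0.449

p₁ = P(outcome | exposed) = 1466/2444 = 0.59984
p₀ = P(outcome | unexposed) = 363/1099 = 0.3303
Under exogeneity and monotonicity, PN = (p₁ − p₀) / p₁.
PN = (0.59984 − 0.3303) / 0.59984 = 0.26954 / 0.59984 ≈ 0.4493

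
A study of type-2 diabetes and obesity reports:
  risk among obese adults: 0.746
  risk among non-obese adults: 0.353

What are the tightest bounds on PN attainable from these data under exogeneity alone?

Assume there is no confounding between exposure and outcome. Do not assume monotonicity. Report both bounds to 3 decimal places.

0.527 ≤ PN ≤ 0.867

Let p₁ = 0.746, p₀ = 0.353.
Under exogeneity alone the bounds on PN are max{0,(p₁−p₀)/p₁} ≤ PN ≤ min{1,(1−p₀)/p₁}.
  lower = (p₁ − p₀)/p₁ = 0.393 / 0.746 ≈ 0.5268
  upper = min{1, (1 − p₀)/p₁} = 0.647 / 0.746 ≈ 0.8673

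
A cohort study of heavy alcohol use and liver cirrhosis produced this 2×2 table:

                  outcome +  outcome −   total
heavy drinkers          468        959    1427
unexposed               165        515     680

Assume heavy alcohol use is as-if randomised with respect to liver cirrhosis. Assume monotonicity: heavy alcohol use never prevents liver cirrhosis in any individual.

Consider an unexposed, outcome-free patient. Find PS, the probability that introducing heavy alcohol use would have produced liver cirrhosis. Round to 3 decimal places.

PS ≈ 0.113

p₁ = P(outcome | exposed) = 468/1427 = 0.32796
p₀ = P(outcome | unexposed) = 165/680 = 0.24265
Under exogeneity and monotonicity, PS = (p₁ − p₀)/(1 − p₀).
PS = (0.32796 − 0.24265) / 0.75735 ≈ 0.1126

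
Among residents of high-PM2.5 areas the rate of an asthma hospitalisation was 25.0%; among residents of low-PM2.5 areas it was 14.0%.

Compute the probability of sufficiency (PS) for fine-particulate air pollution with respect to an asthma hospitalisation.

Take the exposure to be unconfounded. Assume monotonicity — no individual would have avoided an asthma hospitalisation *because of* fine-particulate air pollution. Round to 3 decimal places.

PS ≈ 0.128

p₁ = 0.25, p₀ = 0.14.
Under exogeneity and monotonicity, PS = (p₁ − p₀) / (1 − p₀).
PS = (0.25 − 0.14) / (1 − 0.14) = 0.11 / 0.86 ≈ 0.1279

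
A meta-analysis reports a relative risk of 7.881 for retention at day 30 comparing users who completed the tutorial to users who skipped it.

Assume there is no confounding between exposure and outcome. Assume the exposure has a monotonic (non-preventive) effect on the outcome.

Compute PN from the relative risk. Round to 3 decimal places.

Under exogeneity and monotonicity, PN = (RR − 1) / RR = 1 − 1/RR.
PN = (7.881 − 1) / 7.881 = 6.881 / 7.881 ≈ 0.8731

PN ≈ 0.873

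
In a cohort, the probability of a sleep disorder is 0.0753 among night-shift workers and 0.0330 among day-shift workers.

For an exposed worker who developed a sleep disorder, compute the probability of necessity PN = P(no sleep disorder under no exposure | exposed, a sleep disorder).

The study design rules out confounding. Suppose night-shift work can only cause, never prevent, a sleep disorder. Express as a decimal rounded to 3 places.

Let p₁ = 0.0753, p₀ = 0.033.
Under exogeneity and monotonicity, PN = (p₁ − p₀) / p₁.
PN = (0.0753 − 0.033) / 0.0753 = 0.0423 / 0.0753 ≈ 0.5618

PN ≈ 0.562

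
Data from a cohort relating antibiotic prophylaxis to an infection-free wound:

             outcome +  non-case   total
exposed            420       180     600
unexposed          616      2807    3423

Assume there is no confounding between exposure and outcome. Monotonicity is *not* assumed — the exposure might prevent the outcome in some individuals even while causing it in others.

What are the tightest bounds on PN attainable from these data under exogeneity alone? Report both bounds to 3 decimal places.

p₁ = P(outcome | exposed) = 420/600 = 0.7
p₀ = P(outcome | unexposed) = 616/3423 = 0.17996
Under exogeneity alone the bounds on PN are max{0,(p₁−p₀)/p₁} ≤ PN ≤ min{1,(1−p₀)/p₁}.
  lower = (p₁ − p₀)/p₁ = 0.52004 / 0.7 ≈ 0.7429
  upper = min{1, (1 − p₀)/p₁} = 0.82004 / 0.7 ≈ 1.1715 → capped at 1

0.743 ≤ PN ≤ 1.000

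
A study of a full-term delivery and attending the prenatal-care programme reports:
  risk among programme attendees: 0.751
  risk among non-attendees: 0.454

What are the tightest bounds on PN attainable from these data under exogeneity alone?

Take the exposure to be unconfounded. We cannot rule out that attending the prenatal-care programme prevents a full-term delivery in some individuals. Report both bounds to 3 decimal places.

0.395 ≤ PN ≤ 0.727

Let p₁ = 0.751, p₀ = 0.454.
Under exogeneity alone the bounds on PN are max{0,(p₁−p₀)/p₁} ≤ PN ≤ min{1,(1−p₀)/p₁}.
  lower = (p₁ − p₀)/p₁ = 0.297 / 0.751 ≈ 0.3955
  upper = min{1, (1 − p₀)/p₁} = 0.546 / 0.751 ≈ 0.7270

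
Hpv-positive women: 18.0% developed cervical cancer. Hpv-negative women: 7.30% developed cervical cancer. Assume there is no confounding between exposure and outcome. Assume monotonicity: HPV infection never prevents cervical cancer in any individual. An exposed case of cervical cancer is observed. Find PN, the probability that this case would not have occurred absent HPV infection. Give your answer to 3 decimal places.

p₁ = 0.18, p₀ = 0.073.
Under exogeneity and monotonicity, PN = (p₁ − p₀) / p₁.
PN = (0.18 − 0.073) / 0.18 = 0.107 / 0.18 ≈ 0.5944

PN ≈ 0.594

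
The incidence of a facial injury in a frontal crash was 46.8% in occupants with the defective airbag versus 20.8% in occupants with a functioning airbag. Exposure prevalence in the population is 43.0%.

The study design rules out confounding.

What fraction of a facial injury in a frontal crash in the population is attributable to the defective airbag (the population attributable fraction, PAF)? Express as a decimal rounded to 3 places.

p₁ = 0.468, p₀ = 0.208.
Overall risk P(Y=1) = π·p₁ + (1−π)·p₀ = 0.43×0.468 + 0.57×0.208 = 0.3198.
Under exogeneity, PAF = [P(Y=1) − p₀] / P(Y=1).
PAF = (0.3198 − 0.208) / 0.3198 ≈ 0.3496

PAF ≈ 0.350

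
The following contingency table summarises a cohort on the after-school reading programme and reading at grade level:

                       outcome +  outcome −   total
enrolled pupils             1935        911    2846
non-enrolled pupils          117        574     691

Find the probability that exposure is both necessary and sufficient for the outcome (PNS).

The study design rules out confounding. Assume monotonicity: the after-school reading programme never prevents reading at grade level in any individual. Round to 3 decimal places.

PNS ≈ 0.511

p₁ = P(outcome | exposed) = 1935/2846 = 0.6799
p₀ = P(outcome | unexposed) = 117/691 = 0.16932
Under exogeneity and monotonicity, PNS = p₁ − p₀.
PNS = 0.6799 − 0.16932 = 0.51058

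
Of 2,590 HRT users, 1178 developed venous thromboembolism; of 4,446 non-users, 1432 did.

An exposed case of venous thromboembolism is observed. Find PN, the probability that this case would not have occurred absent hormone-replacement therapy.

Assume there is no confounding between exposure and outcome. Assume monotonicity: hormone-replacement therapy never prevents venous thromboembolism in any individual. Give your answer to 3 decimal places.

PN ≈ 0.292

p₁ = P(outcome | exposed) = 1178/2590 = 0.45483
p₀ = P(outcome | unexposed) = 1432/4446 = 0.32209
Under exogeneity and monotonicity, PN = (p₁ − p₀) / p₁.
PN = (0.45483 − 0.32209) / 0.45483 = 0.13274 / 0.45483 ≈ 0.2918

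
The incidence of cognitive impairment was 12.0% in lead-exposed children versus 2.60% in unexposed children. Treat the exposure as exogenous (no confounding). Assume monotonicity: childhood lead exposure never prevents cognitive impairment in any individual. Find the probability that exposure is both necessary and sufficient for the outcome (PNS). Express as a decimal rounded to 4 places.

p₁ = 0.12, p₀ = 0.026.
Under exogeneity and monotonicity, PNS = p₁ − p₀.
PNS = 0.12 − 0.026 = 0.094

PNS ≈ 0.0940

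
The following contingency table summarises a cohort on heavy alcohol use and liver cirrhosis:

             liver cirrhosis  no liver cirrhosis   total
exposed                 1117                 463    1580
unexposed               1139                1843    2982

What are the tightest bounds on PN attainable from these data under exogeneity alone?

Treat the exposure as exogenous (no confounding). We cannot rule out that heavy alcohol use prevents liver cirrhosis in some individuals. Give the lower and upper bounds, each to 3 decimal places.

p₁ = P(outcome | exposed) = 1117/1580 = 0.70696
p₀ = P(outcome | unexposed) = 1139/2982 = 0.38196
Under exogeneity alone the bounds on PN are max{0,(p₁−p₀)/p₁} ≤ PN ≤ min{1,(1−p₀)/p₁}.
  lower = (p₁ − p₀)/p₁ = 0.325 / 0.70696 ≈ 0.4597
  upper = min{1, (1 − p₀)/p₁} = 0.61804 / 0.70696 ≈ 0.8742

0.460 ≤ PN ≤ 0.874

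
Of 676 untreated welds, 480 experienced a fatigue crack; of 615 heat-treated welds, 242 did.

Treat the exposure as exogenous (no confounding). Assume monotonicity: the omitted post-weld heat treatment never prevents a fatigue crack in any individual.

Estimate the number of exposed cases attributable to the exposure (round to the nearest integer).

about 214 cases

p₁ = P(outcome | exposed) = 480/676 = 0.71006
p₀ = P(outcome | unexposed) = 242/615 = 0.3935
PN = (p₁ − p₀)/p₁ = (0.71006 − 0.3935) / 0.71006 ≈ 0.44583.
Attributable cases ≈ PN × (exposed cases) = 0.44583 × 480 ≈ 214.00.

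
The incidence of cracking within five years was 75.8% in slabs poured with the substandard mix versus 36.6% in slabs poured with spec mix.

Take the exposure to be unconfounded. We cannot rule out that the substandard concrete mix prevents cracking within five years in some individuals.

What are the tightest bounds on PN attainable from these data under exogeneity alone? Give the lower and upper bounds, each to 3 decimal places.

0.517 ≤ PN ≤ 0.836

p₁ = 0.758, p₀ = 0.366.
Under exogeneity alone the bounds on PN are max{0,(p₁−p₀)/p₁} ≤ PN ≤ min{1,(1−p₀)/p₁}.
  lower = (p₁ − p₀)/p₁ = 0.392 / 0.758 ≈ 0.5172
  upper = min{1, (1 − p₀)/p₁} = 0.634 / 0.758 ≈ 0.8364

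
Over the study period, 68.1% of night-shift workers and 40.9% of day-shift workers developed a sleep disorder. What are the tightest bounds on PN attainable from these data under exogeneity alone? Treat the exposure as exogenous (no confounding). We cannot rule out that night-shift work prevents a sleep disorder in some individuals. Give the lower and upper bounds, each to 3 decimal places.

p₁ = 0.681, p₀ = 0.409.
Under exogeneity alone the bounds on PN are max{0,(p₁−p₀)/p₁} ≤ PN ≤ min{1,(1−p₀)/p₁}.
  lower = (p₁ − p₀)/p₁ = 0.272 / 0.681 ≈ 0.3994
  upper = min{1, (1 − p₀)/p₁} = 0.591 / 0.681 ≈ 0.8678

0.399 ≤ PN ≤ 0.868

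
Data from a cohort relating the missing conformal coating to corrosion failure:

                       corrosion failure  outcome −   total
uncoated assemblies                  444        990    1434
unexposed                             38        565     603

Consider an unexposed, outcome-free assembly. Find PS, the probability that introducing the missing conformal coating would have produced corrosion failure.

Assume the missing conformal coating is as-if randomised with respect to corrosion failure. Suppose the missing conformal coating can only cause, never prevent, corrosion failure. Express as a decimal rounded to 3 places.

p₁ = P(outcome | exposed) = 444/1434 = 0.30962
p₀ = P(outcome | unexposed) = 38/603 = 0.063018
Under exogeneity and monotonicity, PS = (p₁ − p₀)/(1 − p₀).
PS = (0.30962 − 0.063018) / 0.93698 ≈ 0.2632

PS ≈ 0.263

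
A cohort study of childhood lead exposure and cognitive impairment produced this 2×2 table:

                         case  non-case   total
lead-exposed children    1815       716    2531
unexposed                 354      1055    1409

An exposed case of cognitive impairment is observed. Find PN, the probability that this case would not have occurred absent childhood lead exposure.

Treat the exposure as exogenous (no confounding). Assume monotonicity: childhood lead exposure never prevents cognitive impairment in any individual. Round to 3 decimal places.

PN ≈ 0.650

p₁ = P(outcome | exposed) = 1815/2531 = 0.71711
p₀ = P(outcome | unexposed) = 354/1409 = 0.25124
Under exogeneity and monotonicity, PN = (p₁ − p₀) / p₁.
PN = (0.71711 − 0.25124) / 0.71711 = 0.46587 / 0.71711 ≈ 0.6496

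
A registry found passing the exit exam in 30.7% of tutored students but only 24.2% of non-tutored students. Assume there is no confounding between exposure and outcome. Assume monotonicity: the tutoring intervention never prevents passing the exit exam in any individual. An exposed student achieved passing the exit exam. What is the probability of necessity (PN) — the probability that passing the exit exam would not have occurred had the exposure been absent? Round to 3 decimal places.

p₁ = 0.307, p₀ = 0.242.
Under exogeneity and monotonicity, PN = (p₁ − p₀) / p₁.
PN = (0.307 − 0.242) / 0.307 = 0.065 / 0.307 ≈ 0.2117

PN ≈ 0.212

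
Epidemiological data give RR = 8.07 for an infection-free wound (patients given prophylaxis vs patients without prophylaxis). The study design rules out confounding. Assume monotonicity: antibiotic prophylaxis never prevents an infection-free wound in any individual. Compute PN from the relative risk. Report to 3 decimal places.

PN ≈ 0.876

Under exogeneity and monotonicity, PN = (RR − 1) / RR = 1 − 1/RR.
PN = (8.07 − 1) / 8.07 = 7.07 / 8.07 ≈ 0.8761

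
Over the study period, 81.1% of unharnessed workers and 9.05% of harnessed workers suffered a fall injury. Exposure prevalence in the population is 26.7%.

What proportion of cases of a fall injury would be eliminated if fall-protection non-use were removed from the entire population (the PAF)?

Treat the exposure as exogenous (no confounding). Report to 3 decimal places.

PAF ≈ 0.680

p₁ = 0.811, p₀ = 0.0905.
Overall risk P(Y=1) = π·p₁ + (1−π)·p₀ = 0.267×0.811 + 0.733×0.0905 = 0.28287.
Under exogeneity, PAF = [P(Y=1) − p₀] / P(Y=1).
PAF = (0.28287 − 0.0905) / 0.28287 ≈ 0.6801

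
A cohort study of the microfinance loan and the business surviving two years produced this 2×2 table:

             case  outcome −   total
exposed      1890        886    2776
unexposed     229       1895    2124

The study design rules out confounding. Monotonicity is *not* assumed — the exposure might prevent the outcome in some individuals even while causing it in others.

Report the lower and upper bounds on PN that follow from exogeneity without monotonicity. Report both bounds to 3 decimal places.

p₁ = P(outcome | exposed) = 1890/2776 = 0.68084
p₀ = P(outcome | unexposed) = 229/2124 = 0.10782
Under exogeneity alone the bounds on PN are max{0,(p₁−p₀)/p₁} ≤ PN ≤ min{1,(1−p₀)/p₁}.
  lower = (p₁ − p₀)/p₁ = 0.57302 / 0.68084 ≈ 0.8416
  upper = min{1, (1 − p₀)/p₁} = 0.89218 / 0.68084 ≈ 1.3104 → capped at 1

0.842 ≤ PN ≤ 1.000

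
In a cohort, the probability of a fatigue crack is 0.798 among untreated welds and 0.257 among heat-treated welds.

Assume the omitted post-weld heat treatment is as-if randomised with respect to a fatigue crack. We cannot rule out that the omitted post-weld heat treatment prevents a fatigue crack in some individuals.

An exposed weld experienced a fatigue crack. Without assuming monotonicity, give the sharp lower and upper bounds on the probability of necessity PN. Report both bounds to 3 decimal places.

Let p₁ = 0.798, p₀ = 0.257.
Under exogeneity alone the bounds on PN are max{0,(p₁−p₀)/p₁} ≤ PN ≤ min{1,(1−p₀)/p₁}.
  lower = (p₁ − p₀)/p₁ = 0.541 / 0.798 ≈ 0.6779
  upper = min{1, (1 − p₀)/p₁} = 0.743 / 0.798 ≈ 0.9311

0.678 ≤ PN ≤ 0.931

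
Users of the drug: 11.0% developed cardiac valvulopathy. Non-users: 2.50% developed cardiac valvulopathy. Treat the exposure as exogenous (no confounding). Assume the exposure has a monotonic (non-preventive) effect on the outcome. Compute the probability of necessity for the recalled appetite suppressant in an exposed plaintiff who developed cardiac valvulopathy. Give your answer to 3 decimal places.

p₁ = 0.11, p₀ = 0.025.
Under exogeneity and monotonicity, PN = (p₁ − p₀) / p₁.
PN = (0.11 − 0.025) / 0.11 = 0.085 / 0.11 ≈ 0.7727

PN ≈ 0.773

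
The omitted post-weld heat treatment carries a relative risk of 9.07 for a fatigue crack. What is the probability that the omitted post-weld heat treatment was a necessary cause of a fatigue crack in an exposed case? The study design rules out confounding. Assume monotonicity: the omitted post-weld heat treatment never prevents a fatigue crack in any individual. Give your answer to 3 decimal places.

PN ≈ 0.890

Under exogeneity and monotonicity, PN = (RR − 1) / RR = 1 − 1/RR.
PN = (9.07 − 1) / 9.07 = 8.07 / 9.07 ≈ 0.8897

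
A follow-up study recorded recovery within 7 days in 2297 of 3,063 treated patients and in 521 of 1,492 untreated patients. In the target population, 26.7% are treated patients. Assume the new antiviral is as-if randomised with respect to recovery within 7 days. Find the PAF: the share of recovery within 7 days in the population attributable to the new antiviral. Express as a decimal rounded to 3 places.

p₁ = P(outcome | exposed) = 2297/3063 = 0.74992
p₀ = P(outcome | unexposed) = 521/1492 = 0.3492
Overall risk P(Y=1) = π·p₁ + (1−π)·p₀ = 0.267×0.74992 + 0.733×0.3492 = 0.45619.
Under exogeneity, PAF = [P(Y=1) − p₀] / P(Y=1).
PAF = (0.45619 − 0.3492) / 0.45619 ≈ 0.2345

PAF ≈ 0.235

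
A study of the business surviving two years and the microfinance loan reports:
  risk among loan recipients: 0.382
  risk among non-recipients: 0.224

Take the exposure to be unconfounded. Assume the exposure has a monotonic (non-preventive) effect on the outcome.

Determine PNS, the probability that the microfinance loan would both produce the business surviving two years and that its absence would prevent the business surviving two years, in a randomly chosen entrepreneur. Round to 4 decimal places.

PNS ≈ 0.1580

Let p₁ = 0.382, p₀ = 0.224.
Under exogeneity and monotonicity, PNS = p₁ − p₀.
PNS = 0.382 − 0.224 = 0.158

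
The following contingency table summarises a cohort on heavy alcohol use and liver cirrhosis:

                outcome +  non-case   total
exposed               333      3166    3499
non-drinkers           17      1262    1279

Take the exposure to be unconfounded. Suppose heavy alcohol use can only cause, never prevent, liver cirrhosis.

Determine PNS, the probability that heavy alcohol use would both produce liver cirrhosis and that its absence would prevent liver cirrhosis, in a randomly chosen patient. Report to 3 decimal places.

PNS ≈ 0.082

p₁ = P(outcome | exposed) = 333/3499 = 0.09517
p₀ = P(outcome | unexposed) = 17/1279 = 0.013292
Under exogeneity and monotonicity, PNS = p₁ − p₀.
PNS = 0.09517 − 0.013292 = 0.081878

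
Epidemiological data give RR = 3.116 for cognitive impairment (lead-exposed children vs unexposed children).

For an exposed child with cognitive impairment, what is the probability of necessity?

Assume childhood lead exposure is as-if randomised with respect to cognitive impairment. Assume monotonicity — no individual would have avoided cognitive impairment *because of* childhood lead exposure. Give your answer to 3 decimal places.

PN ≈ 0.679

Under exogeneity and monotonicity, PN = (RR − 1) / RR = 1 − 1/RR.
PN = (3.116 − 1) / 3.116 = 2.116 / 3.116 ≈ 0.6791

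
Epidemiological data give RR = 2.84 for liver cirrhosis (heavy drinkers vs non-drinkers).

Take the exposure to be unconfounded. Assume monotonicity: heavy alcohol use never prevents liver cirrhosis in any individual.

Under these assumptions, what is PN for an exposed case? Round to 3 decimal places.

Under exogeneity and monotonicity, PN = (RR − 1) / RR = 1 − 1/RR.
PN = (2.84 − 1) / 2.84 = 1.84 / 2.84 ≈ 0.6479

PN ≈ 0.648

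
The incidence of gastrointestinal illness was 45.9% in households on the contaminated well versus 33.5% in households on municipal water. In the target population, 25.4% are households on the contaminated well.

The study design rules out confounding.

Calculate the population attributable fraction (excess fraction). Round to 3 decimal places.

p₁ = 0.459, p₀ = 0.335.
Overall risk P(Y=1) = π·p₁ + (1−π)·p₀ = 0.254×0.459 + 0.746×0.335 = 0.3665.
Under exogeneity, PAF = [P(Y=1) − p₀] / P(Y=1).
PAF = (0.3665 − 0.335) / 0.3665 ≈ 0.0859

PAF ≈ 0.086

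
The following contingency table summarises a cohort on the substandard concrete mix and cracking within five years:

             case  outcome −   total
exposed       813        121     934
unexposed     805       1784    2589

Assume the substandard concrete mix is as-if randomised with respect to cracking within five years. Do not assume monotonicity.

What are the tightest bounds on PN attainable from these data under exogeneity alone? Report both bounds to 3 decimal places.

p₁ = P(outcome | exposed) = 813/934 = 0.87045
p₀ = P(outcome | unexposed) = 805/2589 = 0.31093
Under exogeneity alone the bounds on PN are max{0,(p₁−p₀)/p₁} ≤ PN ≤ min{1,(1−p₀)/p₁}.
  lower = (p₁ − p₀)/p₁ = 0.55952 / 0.87045 ≈ 0.6428
  upper = min{1, (1 − p₀)/p₁} = 0.68907 / 0.87045 ≈ 0.7916

0.643 ≤ PN ≤ 0.792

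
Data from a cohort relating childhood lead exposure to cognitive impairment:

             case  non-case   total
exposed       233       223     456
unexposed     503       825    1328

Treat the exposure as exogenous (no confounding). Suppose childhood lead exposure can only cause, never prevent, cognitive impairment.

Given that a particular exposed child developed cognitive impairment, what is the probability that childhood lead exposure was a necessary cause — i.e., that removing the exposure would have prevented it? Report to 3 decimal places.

p₁ = P(outcome | exposed) = 233/456 = 0.51096
p₀ = P(outcome | unexposed) = 503/1328 = 0.37877
Under exogeneity and monotonicity, PN = (p₁ − p₀)/p₁.
PN = (0.51096 − 0.37877) / 0.51096 ≈ 0.2587

PN ≈ 0.259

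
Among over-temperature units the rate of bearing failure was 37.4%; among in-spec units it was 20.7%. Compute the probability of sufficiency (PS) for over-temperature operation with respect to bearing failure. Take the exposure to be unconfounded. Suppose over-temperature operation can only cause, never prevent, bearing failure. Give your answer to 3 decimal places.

p₁ = 0.374, p₀ = 0.207.
Under exogeneity and monotonicity, PS = (p₁ − p₀) / (1 − p₀).
PS = (0.374 − 0.207) / (1 − 0.207) = 0.167 / 0.793 ≈ 0.2106

PS ≈ 0.211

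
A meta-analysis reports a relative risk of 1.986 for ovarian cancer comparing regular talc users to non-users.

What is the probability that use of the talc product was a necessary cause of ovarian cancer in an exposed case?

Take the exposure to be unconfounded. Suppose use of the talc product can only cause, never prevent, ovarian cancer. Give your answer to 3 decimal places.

Under exogeneity and monotonicity, PN = (RR − 1) / RR = 1 − 1/RR.
PN = (1.986 − 1) / 1.986 = 0.986 / 1.986 ≈ 0.4965

PN ≈ 0.496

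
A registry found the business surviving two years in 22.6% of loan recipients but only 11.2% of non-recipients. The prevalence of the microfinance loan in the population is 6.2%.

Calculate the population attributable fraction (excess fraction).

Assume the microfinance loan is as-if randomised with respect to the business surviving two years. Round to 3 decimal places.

p₁ = 0.226, p₀ = 0.112.
Overall risk P(Y=1) = π·p₁ + (1−π)·p₀ = 0.062×0.226 + 0.938×0.112 = 0.11907.
Under exogeneity, PAF = [P(Y=1) − p₀] / P(Y=1).
PAF = (0.11907 − 0.112) / 0.11907 ≈ 0.0594

PAF ≈ 0.059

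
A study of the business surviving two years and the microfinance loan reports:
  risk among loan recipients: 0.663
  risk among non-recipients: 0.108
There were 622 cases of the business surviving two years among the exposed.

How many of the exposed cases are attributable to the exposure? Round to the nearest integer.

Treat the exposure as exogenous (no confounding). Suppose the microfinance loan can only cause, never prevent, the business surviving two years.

Let p₁ = 0.663, p₀ = 0.108.
PN = (p₁ − p₀)/p₁ = (0.663 − 0.108) / 0.663 ≈ 0.83710.
Attributable cases ≈ PN × (exposed cases) = 0.83710 × 622 ≈ 520.68.

about 521 cases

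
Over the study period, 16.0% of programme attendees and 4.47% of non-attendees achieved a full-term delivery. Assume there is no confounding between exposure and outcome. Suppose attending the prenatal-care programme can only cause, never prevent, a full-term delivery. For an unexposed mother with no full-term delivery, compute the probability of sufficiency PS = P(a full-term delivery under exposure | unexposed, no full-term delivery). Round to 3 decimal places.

p₁ = 0.16, p₀ = 0.0447.
Under exogeneity and monotonicity, PS = (p₁ − p₀) / (1 − p₀).
PS = (0.16 − 0.0447) / (1 − 0.0447) = 0.1153 / 0.9553 ≈ 0.1207

PS ≈ 0.121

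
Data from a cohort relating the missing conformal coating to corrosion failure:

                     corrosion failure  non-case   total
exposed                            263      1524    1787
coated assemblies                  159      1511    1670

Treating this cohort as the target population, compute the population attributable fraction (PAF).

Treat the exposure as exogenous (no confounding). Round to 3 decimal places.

p₁ = P(outcome | exposed) = 263/1787 = 0.14717
p₀ = P(outcome | unexposed) = 159/1670 = 0.09521
Exposure prevalence π = 1787/3457 = 0.51692; overall risk P(Y=1) = 0.12207.
Under exogeneity, PAF = [P(Y=1) − p₀]/P(Y=1).
PAF = (0.12207 − 0.09521) / 0.12207 ≈ 0.2200

PAF ≈ 0.220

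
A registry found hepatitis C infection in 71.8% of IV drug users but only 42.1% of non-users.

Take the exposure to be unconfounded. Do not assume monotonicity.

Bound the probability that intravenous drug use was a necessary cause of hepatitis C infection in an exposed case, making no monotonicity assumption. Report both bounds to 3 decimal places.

p₁ = 0.718, p₀ = 0.421.
Under exogeneity alone the bounds on PN are max{0,(p₁−p₀)/p₁} ≤ PN ≤ min{1,(1−p₀)/p₁}.
  lower = (p₁ − p₀)/p₁ = 0.297 / 0.718 ≈ 0.4136
  upper = min{1, (1 − p₀)/p₁} = 0.579 / 0.718 ≈ 0.8064

0.414 ≤ PN ≤ 0.806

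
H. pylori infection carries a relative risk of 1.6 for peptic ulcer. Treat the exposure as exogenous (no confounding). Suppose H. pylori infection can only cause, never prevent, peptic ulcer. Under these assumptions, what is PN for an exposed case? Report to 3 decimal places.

PN ≈ 0.375

Under exogeneity and monotonicity, PN = (RR − 1) / RR = 1 − 1/RR.
PN = (1.6 − 1) / 1.6 = 0.6 / 1.6 ≈ 0.3750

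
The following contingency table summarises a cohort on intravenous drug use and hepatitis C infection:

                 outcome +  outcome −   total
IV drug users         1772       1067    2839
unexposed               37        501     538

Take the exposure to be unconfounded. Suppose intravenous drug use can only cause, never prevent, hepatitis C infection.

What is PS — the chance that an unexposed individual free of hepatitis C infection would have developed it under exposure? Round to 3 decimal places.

PS ≈ 0.596

p₁ = P(outcome | exposed) = 1772/2839 = 0.62416
p₀ = P(outcome | unexposed) = 37/538 = 0.068773
Under exogeneity and monotonicity, PS = (p₁ − p₀)/(1 − p₀).
PS = (0.62416 − 0.068773) / 0.93123 ≈ 0.5964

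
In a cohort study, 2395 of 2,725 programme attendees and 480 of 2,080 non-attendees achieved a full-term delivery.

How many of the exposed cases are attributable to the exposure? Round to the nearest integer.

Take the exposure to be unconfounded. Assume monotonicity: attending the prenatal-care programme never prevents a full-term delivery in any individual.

p₁ = P(outcome | exposed) = 2395/2725 = 0.8789
p₀ = P(outcome | unexposed) = 480/2080 = 0.23077
PN = (p₁ − p₀)/p₁ = (0.8789 − 0.23077) / 0.8789 ≈ 0.73743.
Attributable cases ≈ PN × (exposed cases) = 0.73743 × 2395 ≈ 1766.15.

about 1766 cases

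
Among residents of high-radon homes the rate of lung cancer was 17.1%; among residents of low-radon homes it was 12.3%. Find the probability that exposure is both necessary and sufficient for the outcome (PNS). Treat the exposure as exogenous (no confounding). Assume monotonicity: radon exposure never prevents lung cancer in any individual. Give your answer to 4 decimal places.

p₁ = 0.171, p₀ = 0.123.
Under exogeneity and monotonicity, PNS = p₁ − p₀.
PNS = 0.171 − 0.123 = 0.048

PNS ≈ 0.0480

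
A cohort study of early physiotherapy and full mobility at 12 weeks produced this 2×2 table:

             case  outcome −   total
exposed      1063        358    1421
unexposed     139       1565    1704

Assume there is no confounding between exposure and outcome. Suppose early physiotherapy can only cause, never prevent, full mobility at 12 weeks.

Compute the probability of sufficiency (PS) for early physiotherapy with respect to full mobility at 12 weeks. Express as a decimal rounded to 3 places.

p₁ = P(outcome | exposed) = 1063/1421 = 0.74806
p₀ = P(outcome | unexposed) = 139/1704 = 0.081573
Under exogeneity and monotonicity, PS = (p₁ − p₀) / (1 − p₀).
PS = (0.74806 − 0.081573) / (1 − 0.081573) = 0.66649 / 0.91843 ≈ 0.7257

PS ≈ 0.726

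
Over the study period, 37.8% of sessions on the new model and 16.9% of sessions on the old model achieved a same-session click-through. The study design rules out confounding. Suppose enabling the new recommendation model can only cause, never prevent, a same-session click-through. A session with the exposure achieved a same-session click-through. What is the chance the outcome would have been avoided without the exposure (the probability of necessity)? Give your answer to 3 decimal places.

p₁ = 0.378, p₀ = 0.169.
Under exogeneity and monotonicity, PN = (p₁ − p₀) / p₁.
PN = (0.378 − 0.169) / 0.378 = 0.209 / 0.378 ≈ 0.5529

PN ≈ 0.553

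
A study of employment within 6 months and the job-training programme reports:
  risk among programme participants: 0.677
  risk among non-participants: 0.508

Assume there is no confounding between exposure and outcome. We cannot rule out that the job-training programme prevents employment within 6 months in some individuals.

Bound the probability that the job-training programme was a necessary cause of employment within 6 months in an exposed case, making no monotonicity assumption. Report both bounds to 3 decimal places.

Let p₁ = 0.677, p₀ = 0.508.
Under exogeneity alone the bounds on PN are max{0,(p₁−p₀)/p₁} ≤ PN ≤ min{1,(1−p₀)/p₁}.
  lower = (p₁ − p₀)/p₁ = 0.169 / 0.677 ≈ 0.2496
  upper = min{1, (1 − p₀)/p₁} = 0.492 / 0.677 ≈ 0.7267

0.250 ≤ PN ≤ 0.727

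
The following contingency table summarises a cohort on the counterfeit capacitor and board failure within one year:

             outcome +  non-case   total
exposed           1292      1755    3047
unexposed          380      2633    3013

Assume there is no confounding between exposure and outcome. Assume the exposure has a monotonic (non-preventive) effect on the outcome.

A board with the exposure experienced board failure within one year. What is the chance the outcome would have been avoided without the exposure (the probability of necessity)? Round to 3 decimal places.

p₁ = P(outcome | exposed) = 1292/3047 = 0.42402
p₀ = P(outcome | unexposed) = 380/3013 = 0.12612
Under exogeneity and monotonicity, PN = (p₁ − p₀) / p₁.
PN = (0.42402 − 0.12612) / 0.42402 = 0.2979 / 0.42402 ≈ 0.7026

PN ≈ 0.703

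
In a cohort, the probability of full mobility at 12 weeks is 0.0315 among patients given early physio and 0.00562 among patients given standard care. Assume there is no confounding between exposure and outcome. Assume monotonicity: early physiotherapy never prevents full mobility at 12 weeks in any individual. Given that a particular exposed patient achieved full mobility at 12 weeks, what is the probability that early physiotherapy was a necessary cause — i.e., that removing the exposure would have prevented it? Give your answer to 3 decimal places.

Let p₁ = 0.0315, p₀ = 0.00562.
Under exogeneity and monotonicity, PN = (p₁ − p₀) / p₁.
PN = (0.0315 − 0.00562) / 0.0315 = 0.02588 / 0.0315 ≈ 0.8216

PN ≈ 0.822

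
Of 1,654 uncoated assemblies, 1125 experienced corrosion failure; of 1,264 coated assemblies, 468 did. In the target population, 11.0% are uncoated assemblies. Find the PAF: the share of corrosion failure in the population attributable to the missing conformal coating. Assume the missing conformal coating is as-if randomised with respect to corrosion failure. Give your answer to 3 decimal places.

PAF ≈ 0.084

p₁ = P(outcome | exposed) = 1125/1654 = 0.68017
p₀ = P(outcome | unexposed) = 468/1264 = 0.37025
Overall risk P(Y=1) = π·p₁ + (1−π)·p₀ = 0.11×0.68017 + 0.89×0.37025 = 0.40434.
Under exogeneity, PAF = [P(Y=1) − p₀] / P(Y=1).
PAF = (0.40434 − 0.37025) / 0.40434 ≈ 0.0843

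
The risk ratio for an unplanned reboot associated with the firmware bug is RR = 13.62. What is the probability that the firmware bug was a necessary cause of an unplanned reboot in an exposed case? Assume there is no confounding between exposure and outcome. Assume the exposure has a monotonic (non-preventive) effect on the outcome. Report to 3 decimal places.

PN ≈ 0.927

Under exogeneity and monotonicity, PN = (RR − 1) / RR = 1 − 1/RR.
PN = (13.62 − 1) / 13.62 = 12.62 / 13.62 ≈ 0.9266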